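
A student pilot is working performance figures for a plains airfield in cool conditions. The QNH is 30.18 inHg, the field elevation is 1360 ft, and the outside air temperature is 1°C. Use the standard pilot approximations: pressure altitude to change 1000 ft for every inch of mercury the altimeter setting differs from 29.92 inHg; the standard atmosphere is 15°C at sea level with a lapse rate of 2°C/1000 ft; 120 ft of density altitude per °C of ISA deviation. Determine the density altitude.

Pressure altitude = 1360 + (29.92 − 30.18) × 1000 = 1360 + (-260) = 1100 ft.
ISA temperature at 1100 ft = 15 − 2 × (1100/1000) = 12.8°C.
ISA deviation = 1 − 12.8 = -11.8°C.
Density altitude = 1100 + 120 × (-11.8) = -316 ft.

-316 ft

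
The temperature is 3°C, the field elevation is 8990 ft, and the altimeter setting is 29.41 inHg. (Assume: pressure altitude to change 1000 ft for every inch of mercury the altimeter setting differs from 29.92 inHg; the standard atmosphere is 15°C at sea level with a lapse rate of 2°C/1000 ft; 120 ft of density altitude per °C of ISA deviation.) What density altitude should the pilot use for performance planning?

10340 ft

Pressure altitude = 8990 + (29.92 − 29.41) × 1000 = 8990 + (+510) = 9500 ft.
ISA temperature at 9500 ft = 15 − 2 × (9500/1000) = -4°C.
ISA deviation = 3 − (-4) = +7°C.
Density altitude = 9500 + 120 × (7) = 10340 ft.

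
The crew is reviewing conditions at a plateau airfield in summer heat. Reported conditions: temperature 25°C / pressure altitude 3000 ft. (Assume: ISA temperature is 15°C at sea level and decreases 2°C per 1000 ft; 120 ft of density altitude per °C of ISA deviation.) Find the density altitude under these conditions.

4920 ft

ISA temperature at 3000 ft = 15 − 2 × (3000/1000) = 9°C.
ISA deviation = 25 − 9 = +16°C.
Density altitude = 3000 + 120 × (16) = 3000 + (+1920) = 4920 ft.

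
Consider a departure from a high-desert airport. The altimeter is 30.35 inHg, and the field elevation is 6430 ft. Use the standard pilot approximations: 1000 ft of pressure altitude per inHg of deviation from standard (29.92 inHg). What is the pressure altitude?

Pressure correction = (29.92 − 30.35) × 1000 = -430 ft.
Pressure altitude = 6430 + (-430) = 6000 ft.

6000 ft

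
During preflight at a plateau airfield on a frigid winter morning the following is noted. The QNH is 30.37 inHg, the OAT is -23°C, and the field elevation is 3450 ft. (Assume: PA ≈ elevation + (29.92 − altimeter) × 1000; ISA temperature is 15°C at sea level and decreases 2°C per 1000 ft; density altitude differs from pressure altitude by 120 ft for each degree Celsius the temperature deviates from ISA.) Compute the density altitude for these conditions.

Pressure altitude = 3450 + (29.92 − 30.37) × 1000 = 3450 + (-450) = 3000 ft.
ISA temperature at 3000 ft = 15 − 2 × (3000/1000) = 9°C.
ISA deviation = -23 − 9 = -32°C.
Density altitude = 3000 + 120 × (-32) = -840 ft.

-840 ft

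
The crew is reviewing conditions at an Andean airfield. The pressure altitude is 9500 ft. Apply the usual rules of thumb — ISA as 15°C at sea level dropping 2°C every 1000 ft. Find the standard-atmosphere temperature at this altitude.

-4°C

ISA temperature = 15 − 2 × (9500/1000) = 15 − 19 = -4°C.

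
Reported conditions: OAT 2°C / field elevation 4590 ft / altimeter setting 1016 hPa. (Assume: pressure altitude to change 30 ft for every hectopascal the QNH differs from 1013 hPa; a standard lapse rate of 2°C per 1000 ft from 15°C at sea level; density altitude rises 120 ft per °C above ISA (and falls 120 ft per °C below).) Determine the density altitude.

4020 ft

Pressure altitude = 4590 + (1013 − 1016) × 30 = 4590 + (-90) = 4500 ft.
ISA temperature at 4500 ft = 15 − 2 × (4500/1000) = 6°C.
ISA deviation = 2 − 6 = -4°C.
Density altitude = 4500 + 120 × (-4) = 4020 ft.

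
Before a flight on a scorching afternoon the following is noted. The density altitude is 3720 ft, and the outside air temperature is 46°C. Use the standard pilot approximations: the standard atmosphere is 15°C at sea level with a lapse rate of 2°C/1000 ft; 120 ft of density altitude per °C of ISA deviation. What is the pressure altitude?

DA = PA + 120 × (OAT − (15 − 2·PA/1000)) = PA + 120·OAT − 1800 + 0.24·PA = 1.24·PA + 120·OAT − 1800.
So 1.24·PA = 3720 − 120 × 46 + 1800 = 0.
PA = 0 / 1.24 = 0 ft.

0 ft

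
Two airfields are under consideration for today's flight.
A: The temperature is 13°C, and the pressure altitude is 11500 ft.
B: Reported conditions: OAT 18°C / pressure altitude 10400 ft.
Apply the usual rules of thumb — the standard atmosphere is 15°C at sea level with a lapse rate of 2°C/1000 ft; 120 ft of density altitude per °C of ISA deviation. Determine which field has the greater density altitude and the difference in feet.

A by 764 ft

A: ISA temp = -8°C, deviation +21°C, DA = 11500 + 120 × 21 = 14020 ft.
B: ISA temp = -5.8°C, deviation +23.8°C, DA = 10400 + 120 × 23.8 = 13256 ft.
A is higher by 14020 − 13256 = 764 ft.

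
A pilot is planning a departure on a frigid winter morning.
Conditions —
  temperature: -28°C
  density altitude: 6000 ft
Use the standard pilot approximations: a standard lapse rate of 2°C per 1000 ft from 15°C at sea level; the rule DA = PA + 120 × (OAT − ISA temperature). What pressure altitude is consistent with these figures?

9000 ft

DA = PA + 120 × (OAT − (15 − 2·PA/1000)) = PA + 120·OAT − 1800 + 0.24·PA = 1.24·PA + 120·OAT − 1800.
So 1.24·PA = 6000 − 120 × (-28) + 1800 = 11160.
PA = 11160 / 1.24 = 9000 ft.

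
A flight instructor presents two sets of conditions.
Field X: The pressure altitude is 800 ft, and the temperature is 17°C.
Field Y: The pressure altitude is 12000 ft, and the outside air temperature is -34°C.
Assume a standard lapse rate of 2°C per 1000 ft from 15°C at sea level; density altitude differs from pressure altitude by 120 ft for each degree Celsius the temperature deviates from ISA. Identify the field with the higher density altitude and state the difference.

Field X: ISA temp = 13.4°C, deviation +3.6°C, DA = 800 + 120 × 3.6 = 1232 ft.
Field Y: ISA temp = -9°C, deviation -25°C, DA = 12000 + 120 × (-25) = 9000 ft.
Field Y is higher by 9000 − 1232 = 7768 ft.

Field Y by 7768 ft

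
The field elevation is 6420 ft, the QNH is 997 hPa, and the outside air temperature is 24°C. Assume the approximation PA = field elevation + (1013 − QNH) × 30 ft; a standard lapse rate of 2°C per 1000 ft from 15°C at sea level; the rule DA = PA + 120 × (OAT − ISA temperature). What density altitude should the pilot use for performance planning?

Pressure altitude = 6420 + (1013 − 997) × 30 = 6420 + (+480) = 6900 ft.
ISA temperature at 6900 ft = 15 − 2 × (6900/1000) = 1.2°C.
ISA deviation = 24 − 1.2 = +22.8°C.
Density altitude = 6900 + 120 × (22.8) = 9636 ft.

9636 ft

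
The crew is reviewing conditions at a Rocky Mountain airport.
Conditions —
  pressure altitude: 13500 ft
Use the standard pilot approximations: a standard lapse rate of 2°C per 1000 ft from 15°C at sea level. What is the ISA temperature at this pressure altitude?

ISA temperature = 15 − 2 × (13500/1000) = 15 − 27 = -12°C.

-12°C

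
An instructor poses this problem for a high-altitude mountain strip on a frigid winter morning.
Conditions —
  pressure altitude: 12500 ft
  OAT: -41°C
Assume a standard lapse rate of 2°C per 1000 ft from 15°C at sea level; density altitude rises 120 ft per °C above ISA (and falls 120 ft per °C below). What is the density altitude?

ISA temperature at 12500 ft = 15 − 2 × (12500/1000) = -10°C.
ISA deviation = -41 − (-10) = -31°C.
Density altitude = 12500 + 120 × (-31) = 12500 + (-3720) = 8780 ft.

8780 ft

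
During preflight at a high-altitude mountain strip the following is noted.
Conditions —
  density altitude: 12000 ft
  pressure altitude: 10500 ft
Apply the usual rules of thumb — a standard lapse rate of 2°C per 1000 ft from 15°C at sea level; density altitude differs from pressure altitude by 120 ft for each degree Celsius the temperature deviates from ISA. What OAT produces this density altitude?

6.5°C

Density altitude − pressure altitude = 12000 − 10500 = +1500 ft.
At 120 ft/°C that is an ISA deviation of 1500/120 = +12.5°C.
ISA temperature at 10500 ft = 15 − 2 × (10500/1000) = -6°C.
OAT = ISA + deviation = -6 + (+12.5) = 6.5°C.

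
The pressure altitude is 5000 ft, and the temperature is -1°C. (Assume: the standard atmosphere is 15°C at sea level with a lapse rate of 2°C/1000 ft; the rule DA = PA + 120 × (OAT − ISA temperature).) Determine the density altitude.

ISA temperature at 5000 ft = 15 − 2 × (5000/1000) = 5°C.
ISA deviation = -1 − 5 = -6°C.
Density altitude = 5000 + 120 × (-6) = 5000 + (-720) = 4280 ft.

4280 ft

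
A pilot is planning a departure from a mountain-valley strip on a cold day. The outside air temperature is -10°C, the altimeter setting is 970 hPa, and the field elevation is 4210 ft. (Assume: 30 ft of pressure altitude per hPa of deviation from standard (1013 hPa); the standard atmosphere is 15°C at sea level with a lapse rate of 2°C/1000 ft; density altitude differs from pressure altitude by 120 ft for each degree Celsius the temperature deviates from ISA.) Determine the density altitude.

3820 ft

Pressure altitude = 4210 + (1013 − 970) × 30 = 4210 + (+1290) = 5500 ft.
ISA temperature at 5500 ft = 15 − 2 × (5500/1000) = 4°C.
ISA deviation = -10 − 4 = -14°C.
Density altitude = 5500 + 120 × (-14) = 3820 ft.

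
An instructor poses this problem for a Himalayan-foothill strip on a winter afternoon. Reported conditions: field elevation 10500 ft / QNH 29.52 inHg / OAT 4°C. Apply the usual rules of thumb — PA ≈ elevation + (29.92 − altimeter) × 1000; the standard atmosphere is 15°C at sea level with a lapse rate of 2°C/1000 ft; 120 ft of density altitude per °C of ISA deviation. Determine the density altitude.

Pressure altitude = 10500 + (29.92 − 29.52) × 1000 = 10500 + (+400) = 10900 ft.
ISA temperature at 10900 ft = 15 − 2 × (10900/1000) = -6.8°C.
ISA deviation = 4 − (-6.8) = +10.8°C.
Density altitude = 10900 + 120 × (10.8) = 12196 ft.

12196 ft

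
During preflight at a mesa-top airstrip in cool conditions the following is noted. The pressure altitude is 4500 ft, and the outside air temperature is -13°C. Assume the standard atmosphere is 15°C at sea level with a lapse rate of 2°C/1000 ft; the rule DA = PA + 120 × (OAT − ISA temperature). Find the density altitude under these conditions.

2220 ft

ISA temperature at 4500 ft = 15 − 2 × (4500/1000) = 6°C.
ISA deviation = -13 − 6 = -19°C.
Density altitude = 4500 + 120 × (-19) = 4500 + (-2280) = 2220 ft.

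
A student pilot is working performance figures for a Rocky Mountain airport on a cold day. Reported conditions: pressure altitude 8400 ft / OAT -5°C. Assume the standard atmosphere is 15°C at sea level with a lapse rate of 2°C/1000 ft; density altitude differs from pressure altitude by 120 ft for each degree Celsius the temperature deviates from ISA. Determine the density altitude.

8016 ft

ISA temperature at 8400 ft = 15 − 2 × (8400/1000) = -1.8°C.
ISA deviation = -5 − (-1.8) = -3.2°C.
Density altitude = 8400 + 120 × (-3.2) = 8400 + (-384) = 8016 ft.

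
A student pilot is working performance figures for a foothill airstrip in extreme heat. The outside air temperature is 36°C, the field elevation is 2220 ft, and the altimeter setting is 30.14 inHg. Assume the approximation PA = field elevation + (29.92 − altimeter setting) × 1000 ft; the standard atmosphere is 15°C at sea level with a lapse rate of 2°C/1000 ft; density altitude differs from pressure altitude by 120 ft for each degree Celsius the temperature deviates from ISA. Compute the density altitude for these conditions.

Pressure altitude = 2220 + (29.92 − 30.14) × 1000 = 2220 + (-220) = 2000 ft.
ISA temperature at 2000 ft = 15 − 2 × (2000/1000) = 11°C.
ISA deviation = 36 − 11 = +25°C.
Density altitude = 2000 + 120 × (25) = 5000 ft.

5000 ft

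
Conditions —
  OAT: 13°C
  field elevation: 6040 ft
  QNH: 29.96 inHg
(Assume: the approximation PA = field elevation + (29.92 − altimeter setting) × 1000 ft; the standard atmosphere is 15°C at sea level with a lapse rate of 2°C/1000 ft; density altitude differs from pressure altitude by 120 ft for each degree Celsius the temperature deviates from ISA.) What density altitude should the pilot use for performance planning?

Pressure altitude = 6040 + (29.92 − 29.96) × 1000 = 6040 + (-40) = 6000 ft.
ISA temperature at 6000 ft = 15 − 2 × (6000/1000) = 3°C.
ISA deviation = 13 − 3 = +10°C.
Density altitude = 6000 + 120 × (10) = 7200 ft.

7200 ft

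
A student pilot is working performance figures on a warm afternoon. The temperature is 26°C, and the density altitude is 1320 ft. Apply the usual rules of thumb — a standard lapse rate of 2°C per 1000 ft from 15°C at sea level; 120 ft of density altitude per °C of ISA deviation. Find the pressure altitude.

0 ft

DA = PA + 120 × (OAT − (15 − 2·PA/1000)) = PA + 120·OAT − 1800 + 0.24·PA = 1.24·PA + 120·OAT − 1800.
So 1.24·PA = 1320 − 120 × 26 + 1800 = 0.
PA = 0 / 1.24 = 0 ft.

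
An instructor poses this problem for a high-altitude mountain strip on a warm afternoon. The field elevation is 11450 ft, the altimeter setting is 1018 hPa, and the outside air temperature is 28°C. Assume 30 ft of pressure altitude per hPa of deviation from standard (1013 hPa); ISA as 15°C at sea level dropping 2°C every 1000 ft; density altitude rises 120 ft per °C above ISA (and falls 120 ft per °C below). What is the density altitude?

Pressure altitude = 11450 + (1013 − 1018) × 30 = 11450 + (-150) = 11300 ft.
ISA temperature at 11300 ft = 15 − 2 × (11300/1000) = -7.6°C.
ISA deviation = 28 − (-7.6) = +35.6°C.
Density altitude = 11300 + 120 × (35.6) = 15572 ft.

15572 ft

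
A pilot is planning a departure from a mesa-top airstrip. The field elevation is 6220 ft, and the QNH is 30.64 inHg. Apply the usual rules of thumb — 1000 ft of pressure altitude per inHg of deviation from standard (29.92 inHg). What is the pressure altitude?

Pressure correction = (29.92 − 30.64) × 1000 = -720 ft.
Pressure altitude = 6220 + (-720) = 5500 ft.

5500 ft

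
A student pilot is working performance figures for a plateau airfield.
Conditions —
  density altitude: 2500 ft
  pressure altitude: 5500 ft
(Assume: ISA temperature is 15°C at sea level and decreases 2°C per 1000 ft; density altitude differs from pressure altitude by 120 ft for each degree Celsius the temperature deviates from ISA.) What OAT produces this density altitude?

-21°C

Density altitude − pressure altitude = 2500 − 5500 = -3000 ft.
At 120 ft/°C that is an ISA deviation of -3000/120 = -25°C.
ISA temperature at 5500 ft = 15 − 2 × (5500/1000) = 4°C.
OAT = ISA + deviation = 4 + (-25) = -21°C.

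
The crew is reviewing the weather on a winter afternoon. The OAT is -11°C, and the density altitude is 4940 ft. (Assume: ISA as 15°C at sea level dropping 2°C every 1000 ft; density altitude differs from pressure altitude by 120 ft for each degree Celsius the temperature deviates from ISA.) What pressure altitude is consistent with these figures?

DA = PA + 120 × (OAT − (15 − 2·PA/1000)) = PA + 120·OAT − 1800 + 0.24·PA = 1.24·PA + 120·OAT − 1800.
So 1.24·PA = 4940 − 120 × (-11) + 1800 = 8060.
PA = 8060 / 1.24 = 6500 ft.

6500 ft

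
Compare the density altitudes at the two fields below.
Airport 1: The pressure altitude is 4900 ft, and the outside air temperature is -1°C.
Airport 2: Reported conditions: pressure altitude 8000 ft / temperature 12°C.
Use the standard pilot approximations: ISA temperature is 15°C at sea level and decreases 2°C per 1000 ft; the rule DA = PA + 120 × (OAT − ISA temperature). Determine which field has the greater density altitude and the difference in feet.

Airport 1: ISA temp = 5.2°C, deviation -6.2°C, DA = 4900 + 120 × (-6.2) = 4156 ft.
Airport 2: ISA temp = -1°C, deviation +13°C, DA = 8000 + 120 × 13 = 9560 ft.
Airport 2 is higher by 9560 − 4156 = 5404 ft.

Airport 2 by 5404 ft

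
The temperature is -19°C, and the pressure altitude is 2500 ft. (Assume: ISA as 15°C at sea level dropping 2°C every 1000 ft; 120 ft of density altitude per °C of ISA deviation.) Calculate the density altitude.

ISA temperature at 2500 ft = 15 − 2 × (2500/1000) = 10°C.
ISA deviation = -19 − 10 = -29°C.
Density altitude = 2500 + 120 × (-29) = 2500 + (-3480) = -980 ft.

-980 ft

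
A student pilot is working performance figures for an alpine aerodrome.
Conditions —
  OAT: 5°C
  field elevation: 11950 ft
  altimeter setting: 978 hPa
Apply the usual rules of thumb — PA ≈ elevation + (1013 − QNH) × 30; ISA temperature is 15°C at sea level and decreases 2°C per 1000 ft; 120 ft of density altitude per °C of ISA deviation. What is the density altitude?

Pressure altitude = 11950 + (1013 − 978) × 30 = 11950 + (+1050) = 13000 ft.
ISA temperature at 13000 ft = 15 − 2 × (13000/1000) = -11°C.
ISA deviation = 5 − (-11) = +16°C.
Density altitude = 13000 + 120 × (16) = 14920 ft.

14920 ft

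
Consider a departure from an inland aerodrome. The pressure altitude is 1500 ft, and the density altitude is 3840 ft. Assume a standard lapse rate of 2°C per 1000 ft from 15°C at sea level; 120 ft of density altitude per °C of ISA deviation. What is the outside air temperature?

Density altitude − pressure altitude = 3840 − 1500 = +2340 ft.
At 120 ft/°C that is an ISA deviation of 2340/120 = +19.5°C.
ISA temperature at 1500 ft = 15 − 2 × (1500/1000) = 12°C.
OAT = ISA + deviation = 12 + (+19.5) = 31.5°C.

31.5°C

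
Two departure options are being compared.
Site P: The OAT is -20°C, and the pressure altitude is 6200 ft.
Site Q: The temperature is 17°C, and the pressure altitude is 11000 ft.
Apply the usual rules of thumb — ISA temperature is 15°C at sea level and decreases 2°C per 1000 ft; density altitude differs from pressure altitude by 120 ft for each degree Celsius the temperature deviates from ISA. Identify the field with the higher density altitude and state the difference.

Site Q by 10392 ft

Site P: ISA temp = 2.6°C, deviation -22.6°C, DA = 6200 + 120 × (-22.6) = 3488 ft.
Site Q: ISA temp = -7°C, deviation +24°C, DA = 11000 + 120 × 24 = 13880 ft.
Site Q is higher by 13880 − 3488 = 10392 ft.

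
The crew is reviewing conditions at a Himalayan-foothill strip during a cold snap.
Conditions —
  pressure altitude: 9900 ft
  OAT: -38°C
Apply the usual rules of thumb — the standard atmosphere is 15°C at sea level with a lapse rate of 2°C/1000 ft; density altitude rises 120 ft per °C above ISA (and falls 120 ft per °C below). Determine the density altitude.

ISA temperature at 9900 ft = 15 − 2 × (9900/1000) = -4.8°C.
ISA deviation = -38 − (-4.8) = -33.2°C.
Density altitude = 9900 + 120 × (-33.2) = 9900 + (-3984) = 5916 ft.

5916 ft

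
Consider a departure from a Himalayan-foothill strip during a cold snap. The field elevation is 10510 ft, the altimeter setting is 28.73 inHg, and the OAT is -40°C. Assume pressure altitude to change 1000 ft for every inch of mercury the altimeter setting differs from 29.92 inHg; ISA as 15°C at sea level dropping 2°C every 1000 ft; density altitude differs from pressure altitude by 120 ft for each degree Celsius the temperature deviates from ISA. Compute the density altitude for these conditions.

7908 ft

Pressure altitude = 10510 + (29.92 − 28.73) × 1000 = 10510 + (+1190) = 11700 ft.
ISA temperature at 11700 ft = 15 − 2 × (11700/1000) = -8.4°C.
ISA deviation = -40 − (-8.4) = -31.6°C.
Density altitude = 11700 + 120 × (-31.6) = 7908 ft.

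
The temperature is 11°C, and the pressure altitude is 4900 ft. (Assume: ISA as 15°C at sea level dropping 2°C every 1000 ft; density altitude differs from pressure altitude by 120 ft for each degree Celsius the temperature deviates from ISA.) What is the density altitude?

ISA temperature at 4900 ft = 15 − 2 × (4900/1000) = 5.2°C.
ISA deviation = 11 − 5.2 = +5.8°C.
Density altitude = 4900 + 120 × (5.8) = 4900 + (+696) = 5596 ft.

5596 ft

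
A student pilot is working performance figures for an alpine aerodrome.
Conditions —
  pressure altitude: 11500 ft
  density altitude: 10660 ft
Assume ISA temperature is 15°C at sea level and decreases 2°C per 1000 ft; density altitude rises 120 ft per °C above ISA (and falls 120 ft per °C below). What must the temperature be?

-15°C

Density altitude − pressure altitude = 10660 − 11500 = -840 ft.
At 120 ft/°C that is an ISA deviation of -840/120 = -7°C.
ISA temperature at 11500 ft = 15 − 2 × (11500/1000) = -8°C.
OAT = ISA + deviation = -8 + (-7) = -15°C.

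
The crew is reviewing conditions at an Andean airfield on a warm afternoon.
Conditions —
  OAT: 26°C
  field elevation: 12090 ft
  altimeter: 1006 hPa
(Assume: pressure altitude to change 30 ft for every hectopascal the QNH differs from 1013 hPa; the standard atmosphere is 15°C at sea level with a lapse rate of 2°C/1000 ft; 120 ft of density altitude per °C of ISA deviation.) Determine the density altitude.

16572 ft

Pressure altitude = 12090 + (1013 − 1006) × 30 = 12090 + (+210) = 12300 ft.
ISA temperature at 12300 ft = 15 − 2 × (12300/1000) = -9.6°C.
ISA deviation = 26 − (-9.6) = +35.6°C.
Density altitude = 12300 + 120 × (35.6) = 16572 ft.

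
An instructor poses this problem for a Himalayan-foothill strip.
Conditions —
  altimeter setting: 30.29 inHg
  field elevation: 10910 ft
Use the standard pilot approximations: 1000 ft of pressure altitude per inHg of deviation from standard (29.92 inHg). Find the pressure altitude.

10540 ft

Pressure correction = (29.92 − 30.29) × 1000 = -370 ft.
Pressure altitude = 10910 + (-370) = 10540 ft.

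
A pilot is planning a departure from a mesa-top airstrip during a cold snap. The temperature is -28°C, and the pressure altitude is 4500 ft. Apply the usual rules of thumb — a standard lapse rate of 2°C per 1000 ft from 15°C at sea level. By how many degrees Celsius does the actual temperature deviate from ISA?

ISA temperature at 4500 ft = 15 − 2 × (4500/1000) = 6°C.
Deviation = OAT − ISA = -28 − 6 = -34°C.

ISA-34°C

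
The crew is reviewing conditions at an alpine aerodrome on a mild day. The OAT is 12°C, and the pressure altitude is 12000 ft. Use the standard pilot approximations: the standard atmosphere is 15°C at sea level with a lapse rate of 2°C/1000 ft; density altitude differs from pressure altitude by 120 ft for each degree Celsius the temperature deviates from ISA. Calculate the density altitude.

14520 ft

ISA temperature at 12000 ft = 15 − 2 × (12000/1000) = -9°C.
ISA deviation = 12 − (-9) = +21°C.
Density altitude = 12000 + 120 × (21) = 12000 + (+2520) = 14520 ft.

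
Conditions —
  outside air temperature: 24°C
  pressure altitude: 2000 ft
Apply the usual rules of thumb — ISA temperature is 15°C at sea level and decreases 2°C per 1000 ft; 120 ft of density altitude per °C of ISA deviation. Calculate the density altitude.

3560 ft

ISA temperature at 2000 ft = 15 − 2 × (2000/1000) = 11°C.
ISA deviation = 24 − 11 = +13°C.
Density altitude = 2000 + 120 × (13) = 2000 + (+1560) = 3560 ft.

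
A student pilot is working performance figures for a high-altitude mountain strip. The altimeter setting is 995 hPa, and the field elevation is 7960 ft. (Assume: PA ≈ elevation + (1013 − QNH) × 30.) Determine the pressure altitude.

Pressure correction = (1013 − 995) × 30 = +540 ft.
Pressure altitude = 7960 + (+540) = 8500 ft.

8500 ft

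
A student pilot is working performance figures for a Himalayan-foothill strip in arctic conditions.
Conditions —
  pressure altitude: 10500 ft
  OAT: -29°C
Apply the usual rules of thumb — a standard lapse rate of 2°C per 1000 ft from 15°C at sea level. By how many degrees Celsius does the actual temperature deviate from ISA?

ISA-23°C

ISA temperature at 10500 ft = 15 − 2 × (10500/1000) = -6°C.
Deviation = OAT − ISA = -29 − (-6) = -23°C.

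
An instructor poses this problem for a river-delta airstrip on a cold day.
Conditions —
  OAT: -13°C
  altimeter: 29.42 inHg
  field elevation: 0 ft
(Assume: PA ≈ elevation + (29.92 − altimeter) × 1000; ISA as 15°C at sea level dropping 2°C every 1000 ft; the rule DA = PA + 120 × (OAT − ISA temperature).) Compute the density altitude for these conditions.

-2740 ft

Pressure altitude = 0 + (29.92 − 29.42) × 1000 = 0 + (+500) = 500 ft.
ISA temperature at 500 ft = 15 − 2 × (500/1000) = 14°C.
ISA deviation = -13 − 14 = -27°C.
Density altitude = 500 + 120 × (-27) = -2740 ft.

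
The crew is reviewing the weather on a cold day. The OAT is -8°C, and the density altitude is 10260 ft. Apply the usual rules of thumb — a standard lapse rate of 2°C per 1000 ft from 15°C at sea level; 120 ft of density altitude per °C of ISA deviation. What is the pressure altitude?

10500 ft

DA = PA + 120 × (OAT − (15 − 2·PA/1000)) = PA + 120·OAT − 1800 + 0.24·PA = 1.24·PA + 120·OAT − 1800.
So 1.24·PA = 10260 − 120 × (-8) + 1800 = 13020.
PA = 13020 / 1.24 = 10500 ft.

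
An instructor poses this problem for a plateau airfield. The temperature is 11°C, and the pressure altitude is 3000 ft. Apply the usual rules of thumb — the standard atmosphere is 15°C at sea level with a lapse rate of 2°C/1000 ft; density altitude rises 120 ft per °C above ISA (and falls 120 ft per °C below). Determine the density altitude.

ISA temperature at 3000 ft = 15 − 2 × (3000/1000) = 9°C.
ISA deviation = 11 − 9 = +2°C.
Density altitude = 3000 + 120 × (2) = 3000 + (+240) = 3240 ft.

3240 ft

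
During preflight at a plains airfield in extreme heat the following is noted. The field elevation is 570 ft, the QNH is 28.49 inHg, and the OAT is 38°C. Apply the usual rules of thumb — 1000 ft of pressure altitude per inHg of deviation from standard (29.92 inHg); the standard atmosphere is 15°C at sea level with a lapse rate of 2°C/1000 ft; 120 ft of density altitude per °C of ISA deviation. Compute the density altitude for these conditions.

5240 ft

Pressure altitude = 570 + (29.92 − 28.49) × 1000 = 570 + (+1430) = 2000 ft.
ISA temperature at 2000 ft = 15 − 2 × (2000/1000) = 11°C.
ISA deviation = 38 − 11 = +27°C.
Density altitude = 2000 + 120 × (27) = 5240 ft.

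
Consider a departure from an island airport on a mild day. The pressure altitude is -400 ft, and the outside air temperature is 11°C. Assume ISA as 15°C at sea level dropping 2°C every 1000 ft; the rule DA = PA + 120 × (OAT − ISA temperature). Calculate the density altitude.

ISA temperature at -400 ft = 15 − 2 × (-400/1000) = 15.8°C.
ISA deviation = 11 − 15.8 = -4.8°C.
Density altitude = -400 + 120 × (-4.8) = -400 + (-576) = -976 ft.

-976 ft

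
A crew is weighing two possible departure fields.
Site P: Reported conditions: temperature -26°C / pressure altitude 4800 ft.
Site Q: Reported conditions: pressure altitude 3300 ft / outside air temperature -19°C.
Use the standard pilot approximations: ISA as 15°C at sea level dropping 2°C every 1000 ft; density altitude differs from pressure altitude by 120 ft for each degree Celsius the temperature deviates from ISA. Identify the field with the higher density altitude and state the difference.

Site P: ISA temp = 5.4°C, deviation -31.4°C, DA = 4800 + 120 × (-31.4) = 1032 ft.
Site Q: ISA temp = 8.4°C, deviation -27.4°C, DA = 3300 + 120 × (-27.4) = 12 ft.
Site P is higher by 1032 − 12 = 1020 ft.

Site P by 1020 ft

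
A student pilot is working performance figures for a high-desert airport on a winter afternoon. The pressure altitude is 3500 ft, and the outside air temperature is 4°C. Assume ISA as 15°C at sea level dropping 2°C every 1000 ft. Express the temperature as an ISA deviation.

ISA temperature at 3500 ft = 15 − 2 × (3500/1000) = 8°C.
Deviation = OAT − ISA = 4 − 8 = -4°C.

ISA-4°C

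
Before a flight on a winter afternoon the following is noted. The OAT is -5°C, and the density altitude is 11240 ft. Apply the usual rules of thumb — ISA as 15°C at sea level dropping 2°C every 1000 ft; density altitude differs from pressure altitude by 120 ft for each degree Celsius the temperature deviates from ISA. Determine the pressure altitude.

DA = PA + 120 × (OAT − (15 − 2·PA/1000)) = PA + 120·OAT − 1800 + 0.24·PA = 1.24·PA + 120·OAT − 1800.
So 1.24·PA = 11240 − 120 × (-5) + 1800 = 13640.
PA = 13640 / 1.24 = 11000 ft.

11000 ft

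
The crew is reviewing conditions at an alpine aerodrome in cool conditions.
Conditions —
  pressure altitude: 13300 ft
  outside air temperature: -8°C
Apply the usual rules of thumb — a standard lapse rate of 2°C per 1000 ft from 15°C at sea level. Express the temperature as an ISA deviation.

ISA+3.6°C

ISA temperature at 13300 ft = 15 − 2 × (13300/1000) = -11.6°C.
Deviation = OAT − ISA = -8 − (-11.6) = +3.6°C.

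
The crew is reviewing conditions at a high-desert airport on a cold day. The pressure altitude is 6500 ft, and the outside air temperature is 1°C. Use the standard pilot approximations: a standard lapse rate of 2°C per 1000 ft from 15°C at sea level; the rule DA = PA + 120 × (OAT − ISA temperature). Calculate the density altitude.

6380 ft

ISA temperature at 6500 ft = 15 − 2 × (6500/1000) = 2°C.
ISA deviation = 1 − 2 = -1°C.
Density altitude = 6500 + 120 × (-1) = 6500 + (-120) = 6380 ft.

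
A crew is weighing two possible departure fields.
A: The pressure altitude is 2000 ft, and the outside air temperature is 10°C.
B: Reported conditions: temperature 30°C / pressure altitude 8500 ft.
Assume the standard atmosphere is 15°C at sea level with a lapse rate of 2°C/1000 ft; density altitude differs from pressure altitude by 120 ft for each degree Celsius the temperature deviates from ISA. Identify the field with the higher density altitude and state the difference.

B by 10460 ft

A: ISA temp = 11°C, deviation -1°C, DA = 2000 + 120 × (-1) = 1880 ft.
B: ISA temp = -2°C, deviation +32°C, DA = 8500 + 120 × 32 = 12340 ft.
B is higher by 12340 − 1880 = 10460 ft.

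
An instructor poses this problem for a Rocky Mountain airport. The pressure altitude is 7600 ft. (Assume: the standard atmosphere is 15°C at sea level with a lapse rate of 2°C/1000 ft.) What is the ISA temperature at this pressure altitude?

ISA temperature = 15 − 2 × (7600/1000) = 15 − 15.2 = -0.2°C.

-0.2°C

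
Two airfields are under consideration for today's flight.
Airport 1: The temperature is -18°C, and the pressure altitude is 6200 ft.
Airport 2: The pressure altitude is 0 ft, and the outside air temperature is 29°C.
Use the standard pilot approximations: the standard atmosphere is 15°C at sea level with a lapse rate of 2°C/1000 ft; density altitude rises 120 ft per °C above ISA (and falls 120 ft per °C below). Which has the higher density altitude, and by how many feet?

Airport 1: ISA temp = 2.6°C, deviation -20.6°C, DA = 6200 + 120 × (-20.6) = 3728 ft.
Airport 2: ISA temp = 15°C, deviation +14°C, DA = 0 + 120 × 14 = 1680 ft.
Airport 1 is higher by 3728 − 1680 = 2048 ft.

Airport 1 by 2048 ft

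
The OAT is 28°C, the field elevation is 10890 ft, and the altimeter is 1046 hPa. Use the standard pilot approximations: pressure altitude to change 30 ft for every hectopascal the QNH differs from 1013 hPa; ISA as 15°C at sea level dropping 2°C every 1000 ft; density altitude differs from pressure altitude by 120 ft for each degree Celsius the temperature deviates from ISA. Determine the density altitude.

13836 ft

Pressure altitude = 10890 + (1013 − 1046) × 30 = 10890 + (-990) = 9900 ft.
ISA temperature at 9900 ft = 15 − 2 × (9900/1000) = -4.8°C.
ISA deviation = 28 − (-4.8) = +32.8°C.
Density altitude = 9900 + 120 × (32.8) = 13836 ft.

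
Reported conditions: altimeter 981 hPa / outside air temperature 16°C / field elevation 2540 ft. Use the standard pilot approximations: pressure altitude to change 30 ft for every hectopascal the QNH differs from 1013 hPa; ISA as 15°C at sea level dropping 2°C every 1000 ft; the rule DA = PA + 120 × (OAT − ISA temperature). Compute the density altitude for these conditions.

Pressure altitude = 2540 + (1013 − 981) × 30 = 2540 + (+960) = 3500 ft.
ISA temperature at 3500 ft = 15 − 2 × (3500/1000) = 8°C.
ISA deviation = 16 − 8 = +8°C.
Density altitude = 3500 + 120 × (8) = 4460 ft.

4460 ft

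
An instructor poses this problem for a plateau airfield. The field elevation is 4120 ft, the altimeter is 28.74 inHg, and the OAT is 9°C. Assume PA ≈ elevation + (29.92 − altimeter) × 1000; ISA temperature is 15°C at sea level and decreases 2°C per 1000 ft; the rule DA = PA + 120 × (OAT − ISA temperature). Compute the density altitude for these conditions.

Pressure altitude = 4120 + (29.92 − 28.74) × 1000 = 4120 + (+1180) = 5300 ft.
ISA temperature at 5300 ft = 15 − 2 × (5300/1000) = 4.4°C.
ISA deviation = 9 − 4.4 = +4.6°C.
Density altitude = 5300 + 120 × (4.6) = 5852 ft.

5852 ft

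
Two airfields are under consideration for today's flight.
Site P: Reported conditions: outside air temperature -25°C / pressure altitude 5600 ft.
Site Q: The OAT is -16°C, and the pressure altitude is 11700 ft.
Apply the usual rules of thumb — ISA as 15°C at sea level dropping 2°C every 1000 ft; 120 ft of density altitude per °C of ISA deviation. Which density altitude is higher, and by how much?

Site P: ISA temp = 3.8°C, deviation -28.8°C, DA = 5600 + 120 × (-28.8) = 2144 ft.
Site Q: ISA temp = -8.4°C, deviation -7.6°C, DA = 11700 + 120 × (-7.6) = 10788 ft.
Site Q is higher by 10788 − 2144 = 8644 ft.

Site Q by 8644 ft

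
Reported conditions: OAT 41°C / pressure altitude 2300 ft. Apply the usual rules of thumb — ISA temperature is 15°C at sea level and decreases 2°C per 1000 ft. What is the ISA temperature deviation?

ISA temperature at 2300 ft = 15 − 2 × (2300/1000) = 10.4°C.
Deviation = OAT − ISA = 41 − 10.4 = +30.6°C.

ISA+30.6°C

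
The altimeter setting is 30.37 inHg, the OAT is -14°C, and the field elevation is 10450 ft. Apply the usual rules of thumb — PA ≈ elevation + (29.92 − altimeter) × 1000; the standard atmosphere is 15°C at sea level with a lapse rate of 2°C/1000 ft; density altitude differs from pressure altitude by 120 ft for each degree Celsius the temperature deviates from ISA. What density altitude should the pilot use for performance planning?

8920 ft

Pressure altitude = 10450 + (29.92 − 30.37) × 1000 = 10450 + (-450) = 10000 ft.
ISA temperature at 10000 ft = 15 − 2 × (10000/1000) = -5°C.
ISA deviation = -14 − (-5) = -9°C.
Density altitude = 10000 + 120 × (-9) = 8920 ft.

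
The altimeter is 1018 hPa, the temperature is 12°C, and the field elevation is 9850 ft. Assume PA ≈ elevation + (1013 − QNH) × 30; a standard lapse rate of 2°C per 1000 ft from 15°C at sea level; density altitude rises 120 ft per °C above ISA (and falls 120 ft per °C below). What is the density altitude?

Pressure altitude = 9850 + (1013 − 1018) × 30 = 9850 + (-150) = 9700 ft.
ISA temperature at 9700 ft = 15 − 2 × (9700/1000) = -4.4°C.
ISA deviation = 12 − (-4.4) = +16.4°C.
Density altitude = 9700 + 120 × (16.4) = 11668 ft.

11668 ft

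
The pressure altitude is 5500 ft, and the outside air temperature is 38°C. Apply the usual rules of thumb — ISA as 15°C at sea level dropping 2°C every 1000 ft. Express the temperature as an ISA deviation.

ISA+34°C

ISA temperature at 5500 ft = 15 − 2 × (5500/1000) = 4°C.
Deviation = OAT − ISA = 38 − 4 = +34°C.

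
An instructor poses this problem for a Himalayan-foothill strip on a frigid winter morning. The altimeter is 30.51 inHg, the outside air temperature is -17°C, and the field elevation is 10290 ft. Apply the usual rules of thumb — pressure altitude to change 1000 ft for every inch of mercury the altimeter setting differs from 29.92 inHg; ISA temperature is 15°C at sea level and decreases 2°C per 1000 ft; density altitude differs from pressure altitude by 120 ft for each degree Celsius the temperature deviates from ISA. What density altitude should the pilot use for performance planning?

8188 ft

Pressure altitude = 10290 + (29.92 − 30.51) × 1000 = 10290 + (-590) = 9700 ft.
ISA temperature at 9700 ft = 15 − 2 × (9700/1000) = -4.4°C.
ISA deviation = -17 − (-4.4) = -12.6°C.
Density altitude = 9700 + 120 × (-12.6) = 8188 ft.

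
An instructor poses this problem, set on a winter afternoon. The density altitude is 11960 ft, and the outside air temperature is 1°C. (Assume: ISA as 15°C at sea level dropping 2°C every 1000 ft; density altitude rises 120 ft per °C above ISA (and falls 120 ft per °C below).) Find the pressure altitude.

11000 ft

DA = PA + 120 × (OAT − (15 − 2·PA/1000)) = PA + 120·OAT − 1800 + 0.24·PA = 1.24·PA + 120·OAT − 1800.
So 1.24·PA = 11960 − 120 × 1 + 1800 = 13640.
PA = 13640 / 1.24 = 11000 ft.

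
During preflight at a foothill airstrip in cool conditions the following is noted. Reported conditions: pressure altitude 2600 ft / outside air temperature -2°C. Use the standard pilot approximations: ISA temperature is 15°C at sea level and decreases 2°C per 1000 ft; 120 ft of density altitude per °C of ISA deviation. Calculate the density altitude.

1184 ft

ISA temperature at 2600 ft = 15 − 2 × (2600/1000) = 9.8°C.
ISA deviation = -2 − 9.8 = -11.8°C.
Density altitude = 2600 + 120 × (-11.8) = 2600 + (-1416) = 1184 ft.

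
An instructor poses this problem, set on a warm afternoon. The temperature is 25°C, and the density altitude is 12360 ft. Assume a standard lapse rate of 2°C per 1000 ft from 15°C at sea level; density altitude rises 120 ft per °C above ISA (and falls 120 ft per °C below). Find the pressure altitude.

DA = PA + 120 × (OAT − (15 − 2·PA/1000)) = PA + 120·OAT − 1800 + 0.24·PA = 1.24·PA + 120·OAT − 1800.
So 1.24·PA = 12360 − 120 × 25 + 1800 = 11160.
PA = 11160 / 1.24 = 9000 ft.

9000 ft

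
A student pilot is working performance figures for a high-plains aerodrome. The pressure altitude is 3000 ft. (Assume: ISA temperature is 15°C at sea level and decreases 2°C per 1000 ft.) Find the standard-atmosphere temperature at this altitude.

ISA temperature = 15 − 2 × (3000/1000) = 15 − 6 = 9°C.

9°C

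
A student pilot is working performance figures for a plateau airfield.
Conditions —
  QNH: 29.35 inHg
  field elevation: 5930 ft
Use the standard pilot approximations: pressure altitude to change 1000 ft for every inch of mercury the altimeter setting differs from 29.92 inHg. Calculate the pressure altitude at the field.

Pressure correction = (29.92 − 29.35) × 1000 = +570 ft.
Pressure altitude = 5930 + (+570) = 6500 ft.

6500 ft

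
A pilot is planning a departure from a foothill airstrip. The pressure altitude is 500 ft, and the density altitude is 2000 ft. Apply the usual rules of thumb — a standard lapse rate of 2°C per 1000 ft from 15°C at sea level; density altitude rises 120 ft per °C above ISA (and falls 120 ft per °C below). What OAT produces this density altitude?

Density altitude − pressure altitude = 2000 − 500 = +1500 ft.
At 120 ft/°C that is an ISA deviation of 1500/120 = +12.5°C.
ISA temperature at 500 ft = 15 − 2 × (500/1000) = 14°C.
OAT = ISA + deviation = 14 + (+12.5) = 26.5°C.

26.5°C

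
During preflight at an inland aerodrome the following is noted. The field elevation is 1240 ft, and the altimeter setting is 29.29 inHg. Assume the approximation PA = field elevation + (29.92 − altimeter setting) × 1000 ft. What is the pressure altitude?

Pressure correction = (29.92 − 29.29) × 1000 = +630 ft.
Pressure altitude = 1240 + (+630) = 1870 ft.

1870 ft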